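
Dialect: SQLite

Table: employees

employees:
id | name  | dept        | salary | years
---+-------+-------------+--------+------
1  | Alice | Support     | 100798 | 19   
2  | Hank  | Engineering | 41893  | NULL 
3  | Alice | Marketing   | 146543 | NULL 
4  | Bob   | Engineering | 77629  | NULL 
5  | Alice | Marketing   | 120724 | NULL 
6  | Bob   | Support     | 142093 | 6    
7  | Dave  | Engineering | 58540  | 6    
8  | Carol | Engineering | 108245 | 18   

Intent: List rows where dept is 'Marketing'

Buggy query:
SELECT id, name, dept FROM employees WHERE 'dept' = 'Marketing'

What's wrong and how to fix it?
Bug: Single quotes denote string literals in SQL; the column name is being compared as a constant string

Fix: Remove the quotes around the column name (or use double quotes for an identifier)

Corrected query:
SELECT id, name, dept FROM employees WHERE dept = 'Marketing'

Result:
id | name  | dept     
---+-------+----------
3  | Alice | Marketing
5  | Alice | Marketing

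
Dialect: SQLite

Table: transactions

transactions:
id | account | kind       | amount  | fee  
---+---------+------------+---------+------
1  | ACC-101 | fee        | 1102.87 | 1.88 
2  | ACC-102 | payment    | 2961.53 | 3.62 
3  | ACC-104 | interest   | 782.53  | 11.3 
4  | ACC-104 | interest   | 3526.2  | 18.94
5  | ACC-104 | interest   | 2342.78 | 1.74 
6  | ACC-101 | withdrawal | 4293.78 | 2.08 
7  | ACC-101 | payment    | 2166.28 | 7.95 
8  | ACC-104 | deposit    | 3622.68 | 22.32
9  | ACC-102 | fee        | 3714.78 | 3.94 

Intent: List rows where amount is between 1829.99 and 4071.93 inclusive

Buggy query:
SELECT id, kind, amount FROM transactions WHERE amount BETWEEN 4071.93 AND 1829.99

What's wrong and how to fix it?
Bug: BETWEEN expects the lower bound first; with 4071.93 AND 1829.99 the range is empty

Fix: Swap the bounds so the smaller value comes first

Corrected query:
SELECT id, kind, amount FROM transactions WHERE amount BETWEEN 1829.99 AND 4071.93

Result:
id | kind     | amount 
---+----------+--------
2  | payment  | 2961.53
4  | interest | 3526.2 
5  | interest | 2342.78
7  | payment  | 2166.28
8  | deposit  | 3622.68
9  | fee      | 3714.78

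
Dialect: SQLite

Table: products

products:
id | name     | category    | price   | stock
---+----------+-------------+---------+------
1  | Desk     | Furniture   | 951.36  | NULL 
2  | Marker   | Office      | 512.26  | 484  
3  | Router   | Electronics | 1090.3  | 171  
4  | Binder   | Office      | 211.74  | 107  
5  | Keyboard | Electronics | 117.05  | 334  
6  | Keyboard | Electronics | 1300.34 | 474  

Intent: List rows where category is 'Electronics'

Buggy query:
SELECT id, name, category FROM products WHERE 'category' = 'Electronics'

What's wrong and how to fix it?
Bug: Single quotes denote string literals in SQL; the column name is being compared as a constant string

Fix: Reference the column as category without single quotes

Corrected query:
SELECT id, name, category FROM products WHERE category = 'Electronics'

Result:
id | name     | category   
---+----------+------------
3  | Router   | Electronics
5  | Keyboard | Electronics
6  | Keyboard | Electronics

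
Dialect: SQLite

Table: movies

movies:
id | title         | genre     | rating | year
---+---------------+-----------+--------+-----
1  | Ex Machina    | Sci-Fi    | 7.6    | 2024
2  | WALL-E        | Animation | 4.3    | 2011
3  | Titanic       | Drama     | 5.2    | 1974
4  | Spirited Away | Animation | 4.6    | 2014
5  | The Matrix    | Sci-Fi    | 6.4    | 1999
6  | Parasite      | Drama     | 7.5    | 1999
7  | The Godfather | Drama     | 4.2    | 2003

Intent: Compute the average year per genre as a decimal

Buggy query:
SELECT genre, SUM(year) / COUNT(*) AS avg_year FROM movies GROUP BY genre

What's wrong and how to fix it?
Bug: Both operands are integers, so '/' performs integer division and truncates

Fix: Multiply by 1.0 (or CAST to REAL) to force floating-point division

Corrected query:
SELECT genre, SUM(year) * 1.0 / COUNT(*) AS avg_year FROM movies GROUP BY genre

Result:
genre     | avg_year
----------+---------
Animation | 2012.5  
Drama     | 1992    
Sci-Fi    | 2011.5  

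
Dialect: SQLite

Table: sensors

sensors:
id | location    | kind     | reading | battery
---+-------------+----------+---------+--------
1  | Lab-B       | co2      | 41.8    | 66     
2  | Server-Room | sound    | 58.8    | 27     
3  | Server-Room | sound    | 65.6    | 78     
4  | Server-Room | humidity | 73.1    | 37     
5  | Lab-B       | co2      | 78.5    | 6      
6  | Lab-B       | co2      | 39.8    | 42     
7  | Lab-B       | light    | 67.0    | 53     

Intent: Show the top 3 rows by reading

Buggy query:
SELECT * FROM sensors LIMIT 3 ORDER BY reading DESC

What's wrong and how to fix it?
Bug: LIMIT must come after ORDER BY

Fix: Sort with ORDER BY, then apply LIMIT

Corrected query:
SELECT * FROM sensors ORDER BY reading DESC LIMIT 3

Result:
id | location    | kind     | reading | battery
---+-------------+----------+---------+--------
5  | Lab-B       | co2      | 78.5    | 6      
4  | Server-Room | humidity | 73.1    | 37     
7  | Lab-B       | light    | 67      | 53     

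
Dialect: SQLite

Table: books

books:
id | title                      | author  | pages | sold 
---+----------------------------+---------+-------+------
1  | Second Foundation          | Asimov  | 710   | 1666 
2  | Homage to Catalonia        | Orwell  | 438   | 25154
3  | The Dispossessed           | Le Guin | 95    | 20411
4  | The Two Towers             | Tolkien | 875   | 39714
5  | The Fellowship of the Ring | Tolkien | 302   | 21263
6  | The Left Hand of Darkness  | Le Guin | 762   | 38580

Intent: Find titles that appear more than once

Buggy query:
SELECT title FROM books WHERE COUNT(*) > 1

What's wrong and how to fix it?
Bug: WHERE can't reference COUNT(*); aggregates are computed after WHERE

Fix: Group first, then use HAVING for the count condition

Corrected query:
SELECT title FROM books GROUP BY title HAVING COUNT(*) > 1

Result:
(no rows)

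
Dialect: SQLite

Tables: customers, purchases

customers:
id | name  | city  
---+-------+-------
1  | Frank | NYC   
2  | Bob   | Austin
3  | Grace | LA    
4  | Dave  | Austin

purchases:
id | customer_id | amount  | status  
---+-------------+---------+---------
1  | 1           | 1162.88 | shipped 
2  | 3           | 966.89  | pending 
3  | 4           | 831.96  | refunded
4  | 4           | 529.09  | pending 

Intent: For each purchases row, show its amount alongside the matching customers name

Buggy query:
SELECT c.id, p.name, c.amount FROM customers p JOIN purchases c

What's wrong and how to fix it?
Bug: JOIN with no ON clause produces a cartesian product; every purchases row pairs with every customers row

Fix: Specify the join condition linking the foreign key to the parent id

Corrected query:
SELECT c.id, p.name, c.amount FROM customers p JOIN purchases c ON c.customer_id = p.id

Result:
id | name  | amount 
---+-------+--------
1  | Frank | 1162.88
2  | Grace | 966.89 
3  | Dave  | 831.96 
4  | Dave  | 529.09 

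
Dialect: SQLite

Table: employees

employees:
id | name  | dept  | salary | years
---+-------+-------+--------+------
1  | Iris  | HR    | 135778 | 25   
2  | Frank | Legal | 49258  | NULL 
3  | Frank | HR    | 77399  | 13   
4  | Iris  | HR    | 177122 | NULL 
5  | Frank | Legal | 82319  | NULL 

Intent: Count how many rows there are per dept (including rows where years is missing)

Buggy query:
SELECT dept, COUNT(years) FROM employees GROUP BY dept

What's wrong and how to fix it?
Bug: COUNT(years) skips NULLs, so groups with missing years are undercounted

Fix: Use COUNT(*) to count all rows regardless of NULL

Corrected query:
SELECT dept, COUNT(*) FROM employees GROUP BY dept

Result:
dept  | COUNT(*)
------+---------
HR    | 3       
Legal | 2       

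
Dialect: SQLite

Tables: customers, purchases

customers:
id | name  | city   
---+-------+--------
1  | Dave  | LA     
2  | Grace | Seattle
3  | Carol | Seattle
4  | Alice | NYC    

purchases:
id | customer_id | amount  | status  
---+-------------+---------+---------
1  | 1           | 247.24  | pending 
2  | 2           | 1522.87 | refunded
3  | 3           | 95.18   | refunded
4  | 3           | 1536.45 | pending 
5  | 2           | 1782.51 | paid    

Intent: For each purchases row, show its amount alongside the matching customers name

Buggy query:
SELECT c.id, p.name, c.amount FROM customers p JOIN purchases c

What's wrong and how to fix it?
Bug: JOIN with no ON clause produces a cartesian product; every purchases row pairs with every customers row

Fix: Add ON c.customer_id = p.id to the JOIN

Corrected query:
SELECT c.id, p.name, c.amount FROM customers p JOIN purchases c ON c.customer_id = p.id

Result:
id | name  | amount 
---+-------+--------
1  | Dave  | 247.24 
2  | Grace | 1522.87
3  | Carol | 95.18  
4  | Carol | 1536.45
5  | Grace | 1782.51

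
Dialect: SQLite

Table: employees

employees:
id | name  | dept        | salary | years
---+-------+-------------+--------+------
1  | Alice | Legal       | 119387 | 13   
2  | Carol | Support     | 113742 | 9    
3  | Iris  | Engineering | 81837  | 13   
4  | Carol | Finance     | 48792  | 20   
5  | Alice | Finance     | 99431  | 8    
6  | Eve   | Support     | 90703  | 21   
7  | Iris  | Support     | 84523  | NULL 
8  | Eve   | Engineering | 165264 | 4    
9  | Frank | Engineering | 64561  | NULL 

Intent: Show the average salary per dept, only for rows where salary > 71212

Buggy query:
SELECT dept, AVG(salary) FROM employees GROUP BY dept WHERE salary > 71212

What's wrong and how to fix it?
Bug: WHERE cannot follow GROUP BY

Fix: Place WHERE between FROM and GROUP BY

Corrected query:
SELECT dept, AVG(salary) FROM employees WHERE salary > 71212 GROUP BY dept

Result:
dept        | AVG(salary) 
------------+-------------
Engineering | 123550.5    
Finance     | 99431       
Legal       | 119387      
Support     | 96322.666667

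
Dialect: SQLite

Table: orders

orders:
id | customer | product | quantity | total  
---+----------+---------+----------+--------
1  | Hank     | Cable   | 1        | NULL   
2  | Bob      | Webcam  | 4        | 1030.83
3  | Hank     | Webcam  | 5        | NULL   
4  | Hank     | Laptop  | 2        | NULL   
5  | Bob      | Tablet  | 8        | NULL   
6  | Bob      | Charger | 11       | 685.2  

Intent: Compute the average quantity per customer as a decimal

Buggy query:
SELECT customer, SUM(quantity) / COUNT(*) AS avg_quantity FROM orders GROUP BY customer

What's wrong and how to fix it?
Bug: SUM(quantity) and COUNT(*) are both integers; the division truncates the fractional part

Fix: Multiply by 1.0 (or CAST to REAL) to force floating-point division

Corrected query:
SELECT customer, SUM(quantity) * 1.0 / COUNT(*) AS avg_quantity FROM orders GROUP BY customer

Result:
customer | avg_quantity
---------+-------------
Bob      | 7.666667    
Hank     | 2.666667    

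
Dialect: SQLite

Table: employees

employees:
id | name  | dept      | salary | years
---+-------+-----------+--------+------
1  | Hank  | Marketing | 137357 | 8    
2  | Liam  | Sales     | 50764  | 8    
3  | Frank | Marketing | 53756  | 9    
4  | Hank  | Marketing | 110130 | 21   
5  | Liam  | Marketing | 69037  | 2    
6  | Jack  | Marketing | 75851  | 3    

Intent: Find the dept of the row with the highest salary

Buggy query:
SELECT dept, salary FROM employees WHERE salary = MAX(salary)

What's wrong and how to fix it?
Bug: WHERE is evaluated per row; an aggregate over the whole table isn't defined there

Fix: Use a subquery: WHERE salary = (SELECT MAX(salary) FROM employees)

Corrected query:
SELECT dept, salary FROM employees WHERE salary = (SELECT MAX(salary) FROM employees)

Result:
dept      | salary
----------+-------
Marketing | 137357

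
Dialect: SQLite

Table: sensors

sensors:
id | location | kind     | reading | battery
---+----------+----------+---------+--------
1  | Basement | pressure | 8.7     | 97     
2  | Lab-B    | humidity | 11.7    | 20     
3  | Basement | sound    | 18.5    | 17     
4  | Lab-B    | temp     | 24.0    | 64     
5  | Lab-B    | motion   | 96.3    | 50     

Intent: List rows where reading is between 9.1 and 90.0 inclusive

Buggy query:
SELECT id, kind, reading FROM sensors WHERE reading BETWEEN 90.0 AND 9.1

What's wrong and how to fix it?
Bug: The bounds are reversed; BETWEEN a AND b requires a <= b to match anything

Fix: Swap the bounds so the smaller value comes first

Corrected query:
SELECT id, kind, reading FROM sensors WHERE reading BETWEEN 9.1 AND 90.0

Result:
id | kind     | reading
---+----------+--------
2  | humidity | 11.7   
3  | sound    | 18.5   
4  | temp     | 24     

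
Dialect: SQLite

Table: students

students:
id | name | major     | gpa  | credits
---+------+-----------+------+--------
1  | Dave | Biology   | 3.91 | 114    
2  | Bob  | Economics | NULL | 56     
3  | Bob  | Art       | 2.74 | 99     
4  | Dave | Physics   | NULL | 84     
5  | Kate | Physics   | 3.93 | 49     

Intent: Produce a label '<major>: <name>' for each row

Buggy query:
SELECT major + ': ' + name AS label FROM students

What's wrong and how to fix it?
Bug: SQLite uses || for string concatenation; + coerces text to numbers (yielding 0)

Fix: Use the || operator for string concatenation

Corrected query:
SELECT major || ': ' || name AS label FROM students

Result:
label         
--------------
Biology: Dave 
Economics: Bob
Art: Bob      
Physics: Dave 
Physics: Kate 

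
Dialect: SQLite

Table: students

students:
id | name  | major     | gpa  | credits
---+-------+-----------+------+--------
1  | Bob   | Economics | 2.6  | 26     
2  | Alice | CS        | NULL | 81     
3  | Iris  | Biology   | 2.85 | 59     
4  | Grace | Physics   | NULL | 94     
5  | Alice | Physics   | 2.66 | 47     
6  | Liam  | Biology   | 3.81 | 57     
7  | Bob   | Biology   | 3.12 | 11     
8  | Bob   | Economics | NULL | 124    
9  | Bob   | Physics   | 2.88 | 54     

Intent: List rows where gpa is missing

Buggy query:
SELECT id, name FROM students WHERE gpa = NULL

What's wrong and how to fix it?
Bug: '= NULL' is always unknown in SQL three-valued logic, so no rows match

Fix: Replace '= NULL' with 'IS NULL'

Corrected query:
SELECT id, name FROM students WHERE gpa IS NULL

Result:
id | name 
---+------
2  | Alice
4  | Grace
8  | Bob  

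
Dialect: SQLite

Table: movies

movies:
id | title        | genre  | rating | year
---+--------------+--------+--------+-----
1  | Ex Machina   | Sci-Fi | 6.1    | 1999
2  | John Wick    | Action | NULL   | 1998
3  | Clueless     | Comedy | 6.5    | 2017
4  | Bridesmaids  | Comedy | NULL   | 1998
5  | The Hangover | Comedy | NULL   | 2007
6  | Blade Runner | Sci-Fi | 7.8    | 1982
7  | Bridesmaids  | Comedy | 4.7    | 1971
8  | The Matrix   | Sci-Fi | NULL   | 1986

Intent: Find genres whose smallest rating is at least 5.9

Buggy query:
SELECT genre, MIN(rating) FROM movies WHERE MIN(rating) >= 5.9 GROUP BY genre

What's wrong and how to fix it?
Bug: Aggregates like MIN are computed per group after WHERE runs

Fix: Use HAVING for the per-group MIN condition

Corrected query:
SELECT genre, MIN(rating) FROM movies GROUP BY genre HAVING MIN(rating) >= 5.9

Result:
genre  | MIN(rating)
-------+------------
Sci-Fi | 6.1        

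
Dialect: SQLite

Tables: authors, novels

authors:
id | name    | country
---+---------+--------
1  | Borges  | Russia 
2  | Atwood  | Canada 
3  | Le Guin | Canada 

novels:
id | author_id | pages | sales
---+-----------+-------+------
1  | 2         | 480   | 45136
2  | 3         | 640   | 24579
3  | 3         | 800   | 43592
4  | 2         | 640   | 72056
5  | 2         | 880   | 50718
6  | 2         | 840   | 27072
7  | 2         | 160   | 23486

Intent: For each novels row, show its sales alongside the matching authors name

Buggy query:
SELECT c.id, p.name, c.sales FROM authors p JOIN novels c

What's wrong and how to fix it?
Bug: Missing join condition: each novels row is matched to all authors rows instead of just its own

Fix: Specify the join condition linking the foreign key to the parent id

Corrected query:
SELECT c.id, p.name, c.sales FROM authors p JOIN novels c ON c.author_id = p.id

Result:
id | name    | sales
---+---------+------
1  | Atwood  | 45136
2  | Le Guin | 24579
3  | Le Guin | 43592
4  | Atwood  | 72056
5  | Atwood  | 50718
6  | Atwood  | 27072
7  | Atwood  | 23486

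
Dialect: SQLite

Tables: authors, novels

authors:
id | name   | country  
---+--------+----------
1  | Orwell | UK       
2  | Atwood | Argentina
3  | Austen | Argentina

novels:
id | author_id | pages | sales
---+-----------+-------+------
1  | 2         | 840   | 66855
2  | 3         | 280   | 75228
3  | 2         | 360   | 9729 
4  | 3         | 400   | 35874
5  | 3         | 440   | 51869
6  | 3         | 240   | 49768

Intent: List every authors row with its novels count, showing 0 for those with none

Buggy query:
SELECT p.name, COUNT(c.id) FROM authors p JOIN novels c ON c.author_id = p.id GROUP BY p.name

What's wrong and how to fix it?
Bug: INNER JOIN drops authors rows that have no matching novels rows

Fix: Use LEFT JOIN so parents without children still appear (COUNT(c.id) gives 0)

Corrected query:
SELECT p.name, COUNT(c.id) FROM authors p LEFT JOIN novels c ON c.author_id = p.id GROUP BY p.name

Result:
name   | COUNT(c.id)
-------+------------
Atwood | 2          
Austen | 4          
Orwell | 0          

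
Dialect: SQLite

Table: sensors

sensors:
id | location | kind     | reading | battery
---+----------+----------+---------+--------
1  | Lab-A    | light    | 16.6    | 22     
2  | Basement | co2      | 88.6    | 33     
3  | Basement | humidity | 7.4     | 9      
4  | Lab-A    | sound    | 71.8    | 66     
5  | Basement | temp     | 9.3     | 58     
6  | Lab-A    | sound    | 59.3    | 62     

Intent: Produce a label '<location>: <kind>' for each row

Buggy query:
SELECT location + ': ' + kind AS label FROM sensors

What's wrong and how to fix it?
Bug: SQLite uses || for string concatenation; + coerces text to numbers (yielding 0)

Fix: Replace + with || to concatenate text

Corrected query:
SELECT location || ': ' || kind AS label FROM sensors

Result:
label             
------------------
Lab-A: light      
Basement: co2     
Basement: humidity
Lab-A: sound      
Basement: temp    
Lab-A: sound      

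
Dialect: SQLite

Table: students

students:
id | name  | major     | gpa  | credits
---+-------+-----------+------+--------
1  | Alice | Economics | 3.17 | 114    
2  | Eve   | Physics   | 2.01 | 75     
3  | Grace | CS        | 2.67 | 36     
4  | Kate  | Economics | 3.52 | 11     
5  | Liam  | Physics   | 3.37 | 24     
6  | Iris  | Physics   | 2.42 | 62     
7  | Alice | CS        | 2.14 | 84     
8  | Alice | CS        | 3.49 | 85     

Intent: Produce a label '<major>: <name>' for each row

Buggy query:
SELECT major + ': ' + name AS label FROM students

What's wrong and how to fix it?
Bug: '+' is numeric addition; on text columns SQLite converts them to 0 instead of concatenating

Fix: Use the || operator for string concatenation

Corrected query:
SELECT major || ': ' || name AS label FROM students

Result:
label           
----------------
Economics: Alice
Physics: Eve    
CS: Grace       
Economics: Kate 
Physics: Liam   
Physics: Iris   
CS: Alice       
CS: Alice       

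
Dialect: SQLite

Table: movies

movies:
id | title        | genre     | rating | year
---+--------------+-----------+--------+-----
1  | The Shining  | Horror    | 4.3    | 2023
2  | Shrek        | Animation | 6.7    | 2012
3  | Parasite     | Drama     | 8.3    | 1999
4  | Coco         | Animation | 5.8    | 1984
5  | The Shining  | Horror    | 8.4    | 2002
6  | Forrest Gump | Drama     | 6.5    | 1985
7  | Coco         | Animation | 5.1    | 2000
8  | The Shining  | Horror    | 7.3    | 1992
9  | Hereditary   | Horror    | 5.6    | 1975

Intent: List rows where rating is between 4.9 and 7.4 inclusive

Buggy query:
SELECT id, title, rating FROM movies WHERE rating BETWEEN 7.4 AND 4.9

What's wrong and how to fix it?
Bug: The bounds are reversed; BETWEEN a AND b requires a <= b to match anything

Fix: Swap the bounds so the smaller value comes first

Corrected query:
SELECT id, title, rating FROM movies WHERE rating BETWEEN 4.9 AND 7.4

Result:
id | title        | rating
---+--------------+-------
2  | Shrek        | 6.7   
4  | Coco         | 5.8   
6  | Forrest Gump | 6.5   
7  | Coco         | 5.1   
8  | The Shining  | 7.3   
9  | Hereditary   | 5.6   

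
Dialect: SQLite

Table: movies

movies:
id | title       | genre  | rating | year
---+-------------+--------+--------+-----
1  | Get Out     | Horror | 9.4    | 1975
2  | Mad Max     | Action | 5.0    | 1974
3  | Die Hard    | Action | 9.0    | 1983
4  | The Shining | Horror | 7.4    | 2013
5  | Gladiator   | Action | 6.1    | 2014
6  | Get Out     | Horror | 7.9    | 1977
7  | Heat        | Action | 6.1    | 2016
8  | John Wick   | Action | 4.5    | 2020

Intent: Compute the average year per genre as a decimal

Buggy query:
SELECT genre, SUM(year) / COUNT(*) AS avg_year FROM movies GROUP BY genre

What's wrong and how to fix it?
Bug: Both operands are integers, so '/' performs integer division and truncates

Fix: Multiply by 1.0 (or CAST to REAL) to force floating-point division

Corrected query:
SELECT genre, SUM(year) * 1.0 / COUNT(*) AS avg_year FROM movies GROUP BY genre

Result:
genre  | avg_year   
-------+------------
Action | 2001.4     
Horror | 1988.333333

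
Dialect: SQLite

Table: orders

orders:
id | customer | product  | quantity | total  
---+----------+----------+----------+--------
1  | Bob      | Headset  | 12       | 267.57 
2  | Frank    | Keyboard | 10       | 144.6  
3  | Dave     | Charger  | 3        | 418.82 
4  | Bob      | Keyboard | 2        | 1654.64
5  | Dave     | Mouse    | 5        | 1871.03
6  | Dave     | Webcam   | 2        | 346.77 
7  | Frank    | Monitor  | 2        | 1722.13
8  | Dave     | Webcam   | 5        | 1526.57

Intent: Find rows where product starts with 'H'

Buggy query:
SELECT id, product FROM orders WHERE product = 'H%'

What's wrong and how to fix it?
Bug: Wildcards only work with LIKE; '=' treats '%' as a literal character

Fix: Use LIKE for wildcard pattern matching

Corrected query:
SELECT id, product FROM orders WHERE product LIKE 'H%'

Result:
id | product
---+--------
1  | Headset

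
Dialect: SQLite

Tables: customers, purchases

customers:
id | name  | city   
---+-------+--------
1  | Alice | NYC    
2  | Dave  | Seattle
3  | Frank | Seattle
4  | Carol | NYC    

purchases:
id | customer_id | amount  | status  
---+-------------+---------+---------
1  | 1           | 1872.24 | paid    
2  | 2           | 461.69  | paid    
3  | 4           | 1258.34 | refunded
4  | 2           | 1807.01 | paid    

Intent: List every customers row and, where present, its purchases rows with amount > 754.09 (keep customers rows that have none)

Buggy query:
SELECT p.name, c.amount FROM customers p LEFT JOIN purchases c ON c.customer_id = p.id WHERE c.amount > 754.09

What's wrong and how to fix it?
Bug: Filtering c.amount in WHERE discards the NULL rows produced by LEFT JOIN, turning it into an inner join

Fix: Move the right-table condition into the ON clause so unmatched parents are kept

Corrected query:
SELECT p.name, c.amount FROM customers p LEFT JOIN purchases c ON c.customer_id = p.id AND c.amount > 754.09

Result:
name  | amount 
------+--------
Alice | 1872.24
Dave  | 1807.01
Frank | NULL   
Carol | 1258.34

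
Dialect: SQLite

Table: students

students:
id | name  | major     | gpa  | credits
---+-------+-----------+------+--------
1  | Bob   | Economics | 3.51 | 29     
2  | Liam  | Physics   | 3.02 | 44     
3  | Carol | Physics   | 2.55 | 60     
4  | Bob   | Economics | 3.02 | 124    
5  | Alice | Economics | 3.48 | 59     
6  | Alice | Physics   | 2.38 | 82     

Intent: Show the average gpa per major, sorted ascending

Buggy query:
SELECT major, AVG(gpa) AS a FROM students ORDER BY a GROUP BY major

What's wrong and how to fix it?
Bug: ORDER BY appears before GROUP BY; SQL clause order requires GROUP BY first

Fix: Move ORDER BY to the end, after GROUP BY

Corrected query:
SELECT major, AVG(gpa) AS a FROM students GROUP BY major ORDER BY a

Result:
major     | a       
----------+---------
Physics   | 2.65    
Economics | 3.336667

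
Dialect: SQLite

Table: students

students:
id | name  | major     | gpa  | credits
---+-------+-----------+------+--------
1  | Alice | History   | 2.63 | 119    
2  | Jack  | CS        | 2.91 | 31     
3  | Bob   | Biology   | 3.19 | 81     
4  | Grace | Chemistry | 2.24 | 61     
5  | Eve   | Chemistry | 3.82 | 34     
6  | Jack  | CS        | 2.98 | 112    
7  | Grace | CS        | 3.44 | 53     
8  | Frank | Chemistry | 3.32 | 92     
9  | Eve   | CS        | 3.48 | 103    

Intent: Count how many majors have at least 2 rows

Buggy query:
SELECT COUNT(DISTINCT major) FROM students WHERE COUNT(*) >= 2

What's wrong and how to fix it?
Bug: COUNT(*) cannot appear in WHERE; the per-group count doesn't exist yet

Fix: Use a subquery that GROUPs and filters with HAVING, then count its rows

Corrected query:
SELECT COUNT(*) FROM (SELECT major FROM students GROUP BY major HAVING COUNT(*) >= 2)

Result:
COUNT(*)
--------
2       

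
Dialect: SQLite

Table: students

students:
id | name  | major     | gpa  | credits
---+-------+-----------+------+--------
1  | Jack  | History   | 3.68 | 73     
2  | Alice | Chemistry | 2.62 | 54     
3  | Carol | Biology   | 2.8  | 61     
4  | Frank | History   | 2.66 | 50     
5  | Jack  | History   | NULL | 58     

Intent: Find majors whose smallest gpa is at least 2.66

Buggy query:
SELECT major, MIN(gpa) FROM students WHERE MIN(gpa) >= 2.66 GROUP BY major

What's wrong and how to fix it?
Bug: Aggregates like MIN are computed per group after WHERE runs

Fix: Replace WHERE with HAVING after the GROUP BY

Corrected query:
SELECT major, MIN(gpa) FROM students GROUP BY major HAVING MIN(gpa) >= 2.66

Result:
major   | MIN(gpa)
--------+---------
Biology | 2.8     
History | 2.66    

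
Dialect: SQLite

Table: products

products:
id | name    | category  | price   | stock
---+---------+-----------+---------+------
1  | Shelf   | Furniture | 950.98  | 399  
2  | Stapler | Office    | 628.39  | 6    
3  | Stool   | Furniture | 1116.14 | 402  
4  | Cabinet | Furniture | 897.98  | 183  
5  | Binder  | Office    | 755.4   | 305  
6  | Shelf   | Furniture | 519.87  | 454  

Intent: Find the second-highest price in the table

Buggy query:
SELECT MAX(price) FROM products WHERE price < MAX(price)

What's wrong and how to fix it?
Bug: MAX(price) on the right of the comparison is an aggregate-in-WHERE error

Fix: Compute the overall MAX in a subquery, then take MAX of rows below it

Corrected query:
SELECT MAX(price) FROM products WHERE price < (SELECT MAX(price) FROM products)

Result:
MAX(price)
----------
950.98    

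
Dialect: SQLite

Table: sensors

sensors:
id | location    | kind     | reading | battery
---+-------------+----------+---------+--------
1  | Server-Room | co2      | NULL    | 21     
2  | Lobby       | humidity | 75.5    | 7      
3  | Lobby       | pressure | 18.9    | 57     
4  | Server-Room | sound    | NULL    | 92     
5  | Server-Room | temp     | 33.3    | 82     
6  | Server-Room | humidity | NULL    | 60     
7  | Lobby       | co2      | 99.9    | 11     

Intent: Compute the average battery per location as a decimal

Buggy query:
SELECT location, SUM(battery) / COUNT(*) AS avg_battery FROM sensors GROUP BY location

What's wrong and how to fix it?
Bug: SUM(battery) and COUNT(*) are both integers; the division truncates the fractional part

Fix: Cast one side to REAL so the division keeps the fractional part

Corrected query:
SELECT location, SUM(battery) * 1.0 / COUNT(*) AS avg_battery FROM sensors GROUP BY location

Result:
location    | avg_battery
------------+------------
Lobby       | 25         
Server-Room | 63.75      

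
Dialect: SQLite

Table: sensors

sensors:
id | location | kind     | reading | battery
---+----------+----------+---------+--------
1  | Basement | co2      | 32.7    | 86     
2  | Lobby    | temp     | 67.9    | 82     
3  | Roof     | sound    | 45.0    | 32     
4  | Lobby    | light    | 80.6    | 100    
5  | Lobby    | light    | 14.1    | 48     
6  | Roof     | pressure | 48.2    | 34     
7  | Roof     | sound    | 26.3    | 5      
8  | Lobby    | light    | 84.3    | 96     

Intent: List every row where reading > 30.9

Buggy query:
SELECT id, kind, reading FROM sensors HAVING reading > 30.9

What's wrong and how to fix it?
Bug: This is a non-aggregate query (no GROUP BY, no aggregates), so in SQLite the HAVING clause is invalid here; a row-level condition belongs in WHERE

Fix: Use WHERE for row-level filtering

Corrected query:
SELECT id, kind, reading FROM sensors WHERE reading > 30.9

Result:
id | kind     | reading
---+----------+--------
1  | co2      | 32.7   
2  | temp     | 67.9   
3  | sound    | 45     
4  | light    | 80.6   
6  | pressure | 48.2   
8  | light    | 84.3   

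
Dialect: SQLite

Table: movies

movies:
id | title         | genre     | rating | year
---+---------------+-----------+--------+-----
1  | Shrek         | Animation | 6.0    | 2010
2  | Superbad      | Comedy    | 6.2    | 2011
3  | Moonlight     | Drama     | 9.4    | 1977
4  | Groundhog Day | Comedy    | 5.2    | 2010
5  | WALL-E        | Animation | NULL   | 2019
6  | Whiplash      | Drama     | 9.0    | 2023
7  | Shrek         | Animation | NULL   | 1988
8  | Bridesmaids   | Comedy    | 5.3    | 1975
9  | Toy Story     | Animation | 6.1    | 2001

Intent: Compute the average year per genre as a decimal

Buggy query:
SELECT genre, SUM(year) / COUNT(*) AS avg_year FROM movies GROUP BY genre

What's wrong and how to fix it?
Bug: SUM(year) and COUNT(*) are both integers; the division truncates the fractional part

Fix: Multiply by 1.0 (or CAST to REAL) to force floating-point division

Corrected query:
SELECT genre, SUM(year) * 1.0 / COUNT(*) AS avg_year FROM movies GROUP BY genre

Result:
genre     | avg_year   
----------+------------
Animation | 2004.5     
Comedy    | 1998.666667
Drama     | 2000       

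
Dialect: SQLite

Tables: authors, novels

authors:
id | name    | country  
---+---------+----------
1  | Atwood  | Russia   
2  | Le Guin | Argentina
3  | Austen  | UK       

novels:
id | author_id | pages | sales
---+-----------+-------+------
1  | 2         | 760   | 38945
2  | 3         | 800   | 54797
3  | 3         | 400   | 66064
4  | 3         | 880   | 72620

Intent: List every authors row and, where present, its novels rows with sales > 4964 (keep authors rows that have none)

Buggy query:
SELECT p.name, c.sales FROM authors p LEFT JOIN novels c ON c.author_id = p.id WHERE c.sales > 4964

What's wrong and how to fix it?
Bug: Filtering c.sales in WHERE discards the NULL rows produced by LEFT JOIN, turning it into an inner join

Fix: Put 'c.sales > 4964' in the JOIN's ON clause instead of WHERE

Corrected query:
SELECT p.name, c.sales FROM authors p LEFT JOIN novels c ON c.author_id = p.id AND c.sales > 4964

Result:
name    | sales
--------+------
Atwood  | NULL 
Le Guin | 38945
Austen  | 54797
Austen  | 66064
Austen  | 72620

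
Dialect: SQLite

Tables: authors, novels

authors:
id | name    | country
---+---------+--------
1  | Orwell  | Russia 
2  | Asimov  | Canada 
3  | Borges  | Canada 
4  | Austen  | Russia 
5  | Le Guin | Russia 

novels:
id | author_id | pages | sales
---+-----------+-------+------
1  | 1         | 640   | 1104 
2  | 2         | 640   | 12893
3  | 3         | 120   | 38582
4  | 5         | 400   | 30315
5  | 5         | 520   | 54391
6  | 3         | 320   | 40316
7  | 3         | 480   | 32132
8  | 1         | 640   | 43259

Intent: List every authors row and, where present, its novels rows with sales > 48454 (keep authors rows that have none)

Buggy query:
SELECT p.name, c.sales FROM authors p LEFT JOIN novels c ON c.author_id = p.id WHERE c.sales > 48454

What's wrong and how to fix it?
Bug: Filtering c.sales in WHERE discards the NULL rows produced by LEFT JOIN, turning it into an inner join

Fix: Move the right-table condition into the ON clause so unmatched parents are kept

Corrected query:
SELECT p.name, c.sales FROM authors p LEFT JOIN novels c ON c.author_id = p.id AND c.sales > 48454

Result:
name    | sales
--------+------
Orwell  | NULL 
Asimov  | NULL 
Borges  | NULL 
Austen  | NULL 
Le Guin | 54391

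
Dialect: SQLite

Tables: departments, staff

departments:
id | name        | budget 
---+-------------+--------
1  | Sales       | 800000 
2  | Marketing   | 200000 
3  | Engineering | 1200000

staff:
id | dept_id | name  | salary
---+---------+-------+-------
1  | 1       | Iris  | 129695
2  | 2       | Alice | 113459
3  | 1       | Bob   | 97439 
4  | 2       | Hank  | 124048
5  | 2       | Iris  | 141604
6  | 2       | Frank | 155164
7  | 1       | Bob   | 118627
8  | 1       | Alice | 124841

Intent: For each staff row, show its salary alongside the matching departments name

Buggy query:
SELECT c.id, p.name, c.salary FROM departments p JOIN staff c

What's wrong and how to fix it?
Bug: JOIN with no ON clause produces a cartesian product; every staff row pairs with every departments row

Fix: Specify the join condition linking the foreign key to the parent id

Corrected query:
SELECT c.id, p.name, c.salary FROM departments p JOIN staff c ON c.dept_id = p.id

Result:
id | name      | salary
---+-----------+-------
1  | Sales     | 129695
2  | Marketing | 113459
3  | Sales     | 97439 
4  | Marketing | 124048
5  | Marketing | 141604
6  | Marketing | 155164
7  | Sales     | 118627
8  | Sales     | 124841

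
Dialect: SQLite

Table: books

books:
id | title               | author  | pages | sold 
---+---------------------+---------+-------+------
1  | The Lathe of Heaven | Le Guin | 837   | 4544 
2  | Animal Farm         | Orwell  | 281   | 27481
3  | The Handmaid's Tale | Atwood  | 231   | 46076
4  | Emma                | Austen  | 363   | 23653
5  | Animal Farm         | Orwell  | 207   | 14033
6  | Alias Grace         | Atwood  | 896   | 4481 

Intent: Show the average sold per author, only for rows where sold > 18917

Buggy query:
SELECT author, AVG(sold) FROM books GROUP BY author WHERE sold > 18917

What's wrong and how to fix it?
Bug: WHERE cannot follow GROUP BY

Fix: Move the WHERE clause before GROUP BY

Corrected query:
SELECT author, AVG(sold) FROM books WHERE sold > 18917 GROUP BY author

Result:
author | AVG(sold)
-------+----------
Atwood | 46076    
Austen | 23653    
Orwell | 27481    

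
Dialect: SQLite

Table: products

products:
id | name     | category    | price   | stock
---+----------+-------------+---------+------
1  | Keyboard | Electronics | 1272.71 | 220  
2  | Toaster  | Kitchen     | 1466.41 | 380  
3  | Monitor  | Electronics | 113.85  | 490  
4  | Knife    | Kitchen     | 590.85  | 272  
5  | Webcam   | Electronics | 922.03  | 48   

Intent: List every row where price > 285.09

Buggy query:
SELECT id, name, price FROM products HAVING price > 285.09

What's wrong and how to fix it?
Bug: This is a non-aggregate query (no GROUP BY, no aggregates), so in SQLite the HAVING clause is invalid here; a row-level condition belongs in WHERE

Fix: Replace HAVING with WHERE since the condition applies to individual rows

Corrected query:
SELECT id, name, price FROM products WHERE price > 285.09

Result:
id | name     | price  
---+----------+--------
1  | Keyboard | 1272.71
2  | Toaster  | 1466.41
4  | Knife    | 590.85 
5  | Webcam   | 922.03 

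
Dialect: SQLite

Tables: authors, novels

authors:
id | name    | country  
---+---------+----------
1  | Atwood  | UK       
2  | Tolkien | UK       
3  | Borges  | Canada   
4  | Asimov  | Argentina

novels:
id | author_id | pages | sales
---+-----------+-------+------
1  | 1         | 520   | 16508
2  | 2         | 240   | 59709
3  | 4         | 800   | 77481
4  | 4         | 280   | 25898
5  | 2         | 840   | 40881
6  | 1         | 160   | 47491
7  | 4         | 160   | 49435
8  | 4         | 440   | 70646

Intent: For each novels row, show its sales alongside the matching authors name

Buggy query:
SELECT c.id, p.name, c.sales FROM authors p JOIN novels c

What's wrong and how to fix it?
Bug: JOIN with no ON clause produces a cartesian product; every novels row pairs with every authors row

Fix: Specify the join condition linking the foreign key to the parent id

Corrected query:
SELECT c.id, p.name, c.sales FROM authors p JOIN novels c ON c.author_id = p.id

Result:
id | name    | sales
---+---------+------
1  | Atwood  | 16508
2  | Tolkien | 59709
3  | Asimov  | 77481
4  | Asimov  | 25898
5  | Tolkien | 40881
6  | Atwood  | 47491
7  | Asimov  | 49435
8  | Asimov  | 70646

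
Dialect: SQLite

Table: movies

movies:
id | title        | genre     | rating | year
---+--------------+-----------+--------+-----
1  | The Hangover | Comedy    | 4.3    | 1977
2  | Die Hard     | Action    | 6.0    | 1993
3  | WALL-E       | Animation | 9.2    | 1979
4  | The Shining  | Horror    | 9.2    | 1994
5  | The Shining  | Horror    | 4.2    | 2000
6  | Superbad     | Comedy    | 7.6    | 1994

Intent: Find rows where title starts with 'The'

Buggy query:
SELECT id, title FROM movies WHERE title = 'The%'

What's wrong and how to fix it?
Bug: Wildcards only work with LIKE; '=' treats '%' as a literal character

Fix: Use LIKE for wildcard pattern matching

Corrected query:
SELECT id, title FROM movies WHERE title LIKE 'The%'

Result:
id | title       
---+-------------
1  | The Hangover
4  | The Shining 
5  | The Shining 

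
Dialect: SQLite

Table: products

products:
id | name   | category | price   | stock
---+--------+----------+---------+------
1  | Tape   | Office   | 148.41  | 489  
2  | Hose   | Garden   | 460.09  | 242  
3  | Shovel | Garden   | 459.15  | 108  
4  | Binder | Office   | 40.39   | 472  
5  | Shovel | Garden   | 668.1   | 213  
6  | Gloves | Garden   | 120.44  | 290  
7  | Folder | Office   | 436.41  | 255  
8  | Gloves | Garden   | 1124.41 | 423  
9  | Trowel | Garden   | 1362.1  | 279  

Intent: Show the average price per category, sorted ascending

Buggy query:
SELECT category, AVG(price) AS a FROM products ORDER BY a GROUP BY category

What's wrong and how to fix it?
Bug: ORDER BY appears before GROUP BY; SQL clause order requires GROUP BY first

Fix: Reorder: SELECT … FROM … GROUP BY … ORDER BY …

Corrected query:
SELECT category, AVG(price) AS a FROM products GROUP BY category ORDER BY a

Result:
category | a         
---------+-----------
Office   | 208.403333
Garden   | 699.048333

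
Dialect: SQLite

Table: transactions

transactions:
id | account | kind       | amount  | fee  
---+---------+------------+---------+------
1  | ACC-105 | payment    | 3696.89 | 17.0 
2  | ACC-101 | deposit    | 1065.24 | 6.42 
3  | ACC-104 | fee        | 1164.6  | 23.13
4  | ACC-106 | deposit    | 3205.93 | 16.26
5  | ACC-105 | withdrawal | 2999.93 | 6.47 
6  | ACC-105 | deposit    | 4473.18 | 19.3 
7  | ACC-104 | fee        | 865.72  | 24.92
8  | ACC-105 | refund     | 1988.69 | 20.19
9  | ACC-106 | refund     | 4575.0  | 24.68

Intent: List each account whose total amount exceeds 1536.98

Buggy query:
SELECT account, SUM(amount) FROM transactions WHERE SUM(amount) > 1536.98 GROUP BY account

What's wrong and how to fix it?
Bug: WHERE runs before GROUP BY, so aggregates aren't available there

Fix: Use HAVING (which filters groups after aggregation) instead of WHERE

Corrected query:
SELECT account, SUM(amount) FROM transactions GROUP BY account HAVING SUM(amount) > 1536.98

Result:
account | SUM(amount)
--------+------------
ACC-104 | 2030.32    
ACC-105 | 13158.69   
ACC-106 | 7780.93    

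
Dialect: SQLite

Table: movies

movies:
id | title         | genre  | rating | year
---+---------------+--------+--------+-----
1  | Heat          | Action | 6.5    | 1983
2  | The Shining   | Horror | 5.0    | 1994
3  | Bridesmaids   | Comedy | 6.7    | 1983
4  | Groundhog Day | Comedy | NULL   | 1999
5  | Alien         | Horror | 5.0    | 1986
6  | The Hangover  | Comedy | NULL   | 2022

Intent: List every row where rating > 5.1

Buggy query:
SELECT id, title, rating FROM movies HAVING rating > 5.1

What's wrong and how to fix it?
Bug: HAVING filters the output of aggregation, but this query has no GROUP BY and no aggregate functions, so SQLite rejects it (HAVING clause on a non-aggregate query); the condition here is per row

Fix: Use WHERE for row-level filtering

Corrected query:
SELECT id, title, rating FROM movies WHERE rating > 5.1

Result:
id | title       | rating
---+-------------+-------
1  | Heat        | 6.5   
3  | Bridesmaids | 6.7   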